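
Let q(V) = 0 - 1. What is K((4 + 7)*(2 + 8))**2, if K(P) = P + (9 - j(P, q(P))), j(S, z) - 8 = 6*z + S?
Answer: 49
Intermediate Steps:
q(V) = -1
j(S, z) = 8 + S + 6*z (j(S, z) = 8 + (6*z + S) = 8 + (S + 6*z) = 8 + S + 6*z)
K(P) = 7 (K(P) = P + (9 - (8 + P + 6*(-1))) = P + (9 - (8 + P - 6)) = P + (9 - (2 + P)) = P + (9 + (-2 - P)) = P + (7 - P) = 7)
K((4 + 7)*(2 + 8))**2 = 7**2 = 49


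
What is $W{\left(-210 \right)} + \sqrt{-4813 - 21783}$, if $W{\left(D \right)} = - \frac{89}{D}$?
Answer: $\frac{89}{210} + 2 i \sqrt{6649} \approx 0.42381 + 163.08 i$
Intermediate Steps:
$W{\left(-210 \right)} + \sqrt{-4813 - 21783} = - \frac{89}{-210} + \sqrt{-4813 - 21783} = \left(-89\right) \left(- \frac{1}{210}\right) + \sqrt{-26596} = \frac{89}{210} + 2 i \sqrt{6649}$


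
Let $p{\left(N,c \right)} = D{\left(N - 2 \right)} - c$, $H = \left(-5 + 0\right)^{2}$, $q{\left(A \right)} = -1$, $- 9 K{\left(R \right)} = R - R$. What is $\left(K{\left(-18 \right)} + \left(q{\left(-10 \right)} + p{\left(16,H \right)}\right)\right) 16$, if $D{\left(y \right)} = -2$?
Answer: $-448$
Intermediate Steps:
$K{\left(R \right)} = 0$ ($K{\left(R \right)} = - \frac{R - R}{9} = \left(- \frac{1}{9}\right) 0 = 0$)
$H = 25$ ($H = \left(-5\right)^{2} = 25$)
$p{\left(N,c \right)} = -2 - c$
$\left(K{\left(-18 \right)} + \left(q{\left(-10 \right)} + p{\left(16,H \right)}\right)\right) 16 = \left(0 - 28\right) 16 = \left(-28\right) 16 = -448$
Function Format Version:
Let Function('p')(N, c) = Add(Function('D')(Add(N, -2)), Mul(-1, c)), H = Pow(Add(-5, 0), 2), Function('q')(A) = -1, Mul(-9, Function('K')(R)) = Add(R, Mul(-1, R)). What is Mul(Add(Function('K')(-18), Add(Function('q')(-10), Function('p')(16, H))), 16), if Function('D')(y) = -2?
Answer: -448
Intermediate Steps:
Function('K')(R) = 0 (Function('K')(R) = Mul(Rational(-1, 9), Add(R, Mul(-1, R))) = Mul(Rational(-1, 9), 0) = 0)
H = 25 (H = Pow(-5, 2) = 25)
Function('p')(N, c) = Add(-2, Mul(-1, c))
Mul(Add(Function('K')(-18), Add(Function('q')(-10), Function('p')(16, H))), 16) = Mul(Add(0, Add(-1, Add(-2, Mul(-1, 25)))), 16) = Mul(Add(0, Add(-1, Add(-2, -25))), 16) = Mul(Add(0, Add(-1, -27)), 16) = Mul(Add(0, -28), 16) = Mul(-28, 16) = -448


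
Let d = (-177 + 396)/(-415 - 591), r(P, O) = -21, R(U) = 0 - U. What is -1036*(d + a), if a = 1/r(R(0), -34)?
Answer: 414770/1509 ≈ 274.86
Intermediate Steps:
R(U) = -U
d = -219/1006 (d = 219/(-1006) = 219*(-1/1006) = -219/1006 ≈ -0.21769)
a = -1/21 (a = 1/(-21) = -1/21 ≈ -0.047619)
-1036*(d + a) = -1036*(-219/1006 - 1/21) = -1036*(-5605/21126) = 414770/1509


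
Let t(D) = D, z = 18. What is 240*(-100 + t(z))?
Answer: -19680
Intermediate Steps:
240*(-100 + t(z)) = 240*(-100 + 18) = 240*(-82) = -19680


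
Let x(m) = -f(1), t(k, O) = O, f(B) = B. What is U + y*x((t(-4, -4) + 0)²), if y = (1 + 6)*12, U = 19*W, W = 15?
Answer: 201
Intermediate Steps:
x(m) = -1 (x(m) = -1*1 = -1)
U = 285 (U = 19*15 = 285)
y = 84 (y = 7*12 = 84)
U + y*x((t(-4, -4) + 0)²) = 285 + 84*(-1) = 285 - 84 = 201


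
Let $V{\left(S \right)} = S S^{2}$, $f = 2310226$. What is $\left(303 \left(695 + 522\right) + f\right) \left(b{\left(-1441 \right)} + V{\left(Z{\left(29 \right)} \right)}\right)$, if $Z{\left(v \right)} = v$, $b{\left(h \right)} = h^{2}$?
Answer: $5628182409990$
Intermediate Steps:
$V{\left(S \right)} = S^{3}$
$\left(303 \left(695 + 522\right) + f\right) \left(b{\left(-1441 \right)} + V{\left(Z{\left(29 \right)} \right)}\right) = \left(303 \left(695 + 522\right) + 2310226\right) \left(\left(-1441\right)^{2} + 29^{3}\right) = \left(303 \cdot 1217 + 2310226\right) \left(2076481 + 24389\right) = \left(368751 + 2310226\right) 2100870 = 2678977 \cdot 2100870 = 5628182409990$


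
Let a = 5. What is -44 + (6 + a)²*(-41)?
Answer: -5005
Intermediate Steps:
-44 + (6 + a)²*(-41) = -44 + (6 + 5)²*(-41) = -44 + 11²*(-41) = -44 + 121*(-41) = -44 - 4961 = -5005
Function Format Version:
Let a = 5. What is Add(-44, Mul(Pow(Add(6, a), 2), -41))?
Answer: -5005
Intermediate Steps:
Add(-44, Mul(Pow(Add(6, a), 2), -41)) = Add(-44, Mul(Pow(Add(6, 5), 2), -41)) = Add(-44, Mul(Pow(11, 2), -41)) = Add(-44, Mul(121, -41)) = Add(-44, -4961) = -5005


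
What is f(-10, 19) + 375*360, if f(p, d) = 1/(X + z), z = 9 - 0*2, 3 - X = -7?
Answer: 2565001/19 ≈ 1.3500e+5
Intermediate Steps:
X = 10 (X = 3 - 1*(-7) = 3 + 7 = 10)
z = 9 (z = 9 - 1*0 = 9 + 0 = 9)
f(p, d) = 1/19 (f(p, d) = 1/(10 + 9) = 1/19)
f(-10, 19) + 375*360 = 1/19 + 375*360 = 1/19 + 135000 = 2565001/19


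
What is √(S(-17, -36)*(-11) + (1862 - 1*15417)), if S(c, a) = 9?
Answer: I*√13654 ≈ 116.85*I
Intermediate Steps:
√(S(-17, -36)*(-11) + (1862 - 1*15417)) = √(9*(-11) + (1862 - 1*15417)) = √(-99 + (1862 - 15417)) = √(-99 - 13555) = √(-13654) = I*√13654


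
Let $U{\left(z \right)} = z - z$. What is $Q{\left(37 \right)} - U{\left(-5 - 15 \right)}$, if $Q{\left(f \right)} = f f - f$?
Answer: $1332$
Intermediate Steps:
$Q{\left(f \right)} = f^{2} - f$
$U{\left(z \right)} = 0$
$Q{\left(37 \right)} - U{\left(-5 - 15 \right)} = 37 \left(-1 + 37\right) - 0 = 37 \cdot 36 + 0 = 1332 + 0 = 1332$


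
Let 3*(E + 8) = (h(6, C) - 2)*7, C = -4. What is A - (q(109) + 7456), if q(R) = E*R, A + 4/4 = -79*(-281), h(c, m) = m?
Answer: 17140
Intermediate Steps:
E = -22 (E = -8 + ((-4 - 2)*7)/3 = -8 + (-6*7)/3 = -8 + (⅓)*(-42) = -8 - 14 = -22)
A = 22198 (A = -1 - 79*(-281) = -1 + 22199 = 22198)
q(R) = -22*R
A - (q(109) + 7456) = 22198 - (-22*109 + 7456) = 22198 - (-2398 + 7456) = 22198 - 1*5058 = 22198 - 5058 = 17140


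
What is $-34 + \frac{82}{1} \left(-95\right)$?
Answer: $-7824$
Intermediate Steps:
$-34 + \frac{82}{1} \left(-95\right) = -34 + 82 \cdot 1 \left(-95\right) = -34 + 82 \left(-95\right) = -34 - 7790 = -7824$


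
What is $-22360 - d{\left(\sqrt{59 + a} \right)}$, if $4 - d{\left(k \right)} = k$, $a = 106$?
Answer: $-22364 + \sqrt{165} \approx -22351.0$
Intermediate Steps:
$d{\left(k \right)} = 4 - k$
$-22360 - d{\left(\sqrt{59 + a} \right)} = -22360 - \left(4 - \sqrt{59 + 106}\right) = -22360 - \left(4 - \sqrt{165}\right) = -22364 + \sqrt{165}$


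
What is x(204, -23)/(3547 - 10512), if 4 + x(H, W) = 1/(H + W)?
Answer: 723/1260665 ≈ 0.00057351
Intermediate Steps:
x(H, W) = -4 + 1/(H + W)
x(204, -23)/(3547 - 10512) = ((1 - 4*204 - 4*(-23))/(204 - 23))/(3547 - 10512) = ((1 - 816 + 92)/181)/(-6965) = ((1/181)*(-723))*(-1/6965) = -723/181*(-1/6965) = 723/1260665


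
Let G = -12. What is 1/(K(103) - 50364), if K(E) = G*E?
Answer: -1/51600 ≈ -1.9380e-5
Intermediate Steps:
K(E) = -12*E
1/(K(103) - 50364) = 1/(-12*103 - 50364) = 1/(-1236 - 50364) = 1/(-51600) = -1/51600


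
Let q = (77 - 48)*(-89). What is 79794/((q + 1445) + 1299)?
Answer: 79794/163 ≈ 489.53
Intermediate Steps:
q = -2581 (q = 29*(-89) = -2581)
79794/((q + 1445) + 1299) = 79794/((-2581 + 1445) + 1299) = 79794/(-1136 + 1299) = 79794/163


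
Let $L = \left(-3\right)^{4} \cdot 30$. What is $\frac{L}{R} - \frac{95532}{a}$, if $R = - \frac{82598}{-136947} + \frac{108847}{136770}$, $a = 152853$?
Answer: $\frac{772724722067658488}{445026390096373} \approx 1736.4$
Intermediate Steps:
$R = \frac{8734399523}{6243413730}$ ($R = \left(-82598\right) \left(- \frac{1}{136947}\right) + 108847 \cdot \frac{1}{136770} = \frac{82598}{136947} + \frac{108847}{136770} = \frac{8734399523}{6243413730} \approx 1.399$)
$L = 2430$ ($L = 81 \cdot 30 = 2430$)
$\frac{L}{R} - \frac{95532}{a} = \frac{2430}{\frac{8734399523}{6243413730}} - \frac{95532}{152853} = 2430 \cdot \frac{6243413730}{8734399523} - \frac{31844}{50951} = \frac{15171495363900}{8734399523} - \frac{31844}{50951} = \frac{772724722067658488}{445026390096373}$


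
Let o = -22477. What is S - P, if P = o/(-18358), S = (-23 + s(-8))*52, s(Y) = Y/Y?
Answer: -21024029/18358 ≈ -1145.2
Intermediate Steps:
s(Y) = 1
S = -1144 (S = (-23 + 1)*52 = -22*52 = -1144)
P = 22477/18358 (P = -22477/(-18358) = -22477*(-1/18358) = 22477/18358 ≈ 1.2244)
S - P = -1144 - 1*22477/18358 = -1144 - 22477/18358 = -21024029/18358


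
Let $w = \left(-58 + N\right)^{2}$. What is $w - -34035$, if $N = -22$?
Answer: $40435$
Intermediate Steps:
$w = 6400$ ($w = \left(-58 - 22\right)^{2} = \left(-80\right)^{2} = 6400$)
$w - -34035 = 6400 - -34035 = 6400 + 34035 = 40435$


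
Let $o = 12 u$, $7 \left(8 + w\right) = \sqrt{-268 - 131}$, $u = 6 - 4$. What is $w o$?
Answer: $-192 + \frac{24 i \sqrt{399}}{7} \approx -192.0 + 68.486 i$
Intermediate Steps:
$u = 2$
$w = -8 + \frac{i \sqrt{399}}{7}$ ($w = -8 + \frac{\sqrt{-268 - 131}}{7} = -8 + \frac{\sqrt{-399}}{7} = -8 + \frac{i \sqrt{399}}{7} \approx -8.0 + 2.8536 i$)
$o = 24$ ($o = 12 \cdot 2 = 24$)
$w o = \left(-8 + \frac{i \sqrt{399}}{7}\right) 24 = -192 + \frac{24 i \sqrt{399}}{7}$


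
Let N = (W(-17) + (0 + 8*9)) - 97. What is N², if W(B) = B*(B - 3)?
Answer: 99225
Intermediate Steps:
W(B) = B*(-3 + B)
N = 315 (N = (-17*(-3 - 17) + (0 + 8*9)) - 97 = (-17*(-20) + (0 + 72)) - 97 = (340 + 72) - 97 = 412 - 97 = 315)
N² = 315² = 99225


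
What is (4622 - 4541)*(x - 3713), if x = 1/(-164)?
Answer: -49323573/164 ≈ -3.0075e+5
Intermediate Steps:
x = -1/164 ≈ -0.0060976
(4622 - 4541)*(x - 3713) = (4622 - 4541)*(-1/164 - 3713) = 81*(-608933/164) = -49323573/164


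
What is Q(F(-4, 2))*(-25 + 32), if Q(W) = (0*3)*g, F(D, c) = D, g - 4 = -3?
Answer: 0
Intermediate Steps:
g = 1 (g = 4 - 3 = 1)
Q(W) = 0 (Q(W) = (0*3)*1 = 0*1 = 0)
Q(F(-4, 2))*(-25 + 32) = 0*(-25 + 32) = 0*7 = 0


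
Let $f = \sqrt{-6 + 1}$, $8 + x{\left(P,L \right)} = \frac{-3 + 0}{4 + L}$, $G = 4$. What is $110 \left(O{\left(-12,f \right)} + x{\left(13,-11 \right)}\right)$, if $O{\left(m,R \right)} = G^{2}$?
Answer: $\frac{6490}{7} \approx 927.14$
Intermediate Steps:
$x{\left(P,L \right)} = -8 - \frac{3}{4 + L}$ ($x{\left(P,L \right)} = -8 + \frac{-3 + 0}{4 + L} = -8 - \frac{3}{4 + L}$)
$f = i \sqrt{5}$ ($f = \sqrt{-5} = i \sqrt{5} \approx 2.2361 i$)
$O{\left(m,R \right)} = 16$ ($O{\left(m,R \right)} = 4^{2} = 16$)
$110 \left(O{\left(-12,f \right)} + x{\left(13,-11 \right)}\right) = 110 \left(16 + \frac{-35 - -88}{4 - 11}\right) = 110 \left(16 + \frac{-35 + 88}{-7}\right) = 110 \left(16 - \frac{53}{7}\right) = 110 \cdot \frac{59}{7} = \frac{6490}{7}$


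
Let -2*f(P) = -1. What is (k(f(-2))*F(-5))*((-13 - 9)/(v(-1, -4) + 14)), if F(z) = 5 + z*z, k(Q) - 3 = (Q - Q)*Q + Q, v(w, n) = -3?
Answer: -210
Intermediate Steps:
f(P) = 1/2 (f(P) = -1/2*(-1) = 1/2)
k(Q) = 3 + Q (k(Q) = 3 + ((Q - Q)*Q + Q) = 3 + (0*Q + Q) = 3 + (0 + Q) = 3 + Q)
F(z) = 5 + z**2
(k(f(-2))*F(-5))*((-13 - 9)/(v(-1, -4) + 14)) = ((3 + 1/2)*(5 + (-5)**2))*((-13 - 9)/(-3 + 14)) = (7*(5 + 25)/2)*(-22/11) = ((7/2)*30)*(-22*1/11) = 105*(-2) = -210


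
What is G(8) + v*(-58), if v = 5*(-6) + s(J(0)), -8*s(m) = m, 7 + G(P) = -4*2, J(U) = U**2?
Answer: 1725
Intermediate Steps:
G(P) = -15 (G(P) = -7 - 4*2 = -7 - 8 = -15)
s(m) = -m/8
v = -30 (v = 5*(-6) - 1/8*0**2 = -30 - 1/8*0 = -30 + 0 = -30)
G(8) + v*(-58) = -15 - 30*(-58) = -15 + 1740 = 1725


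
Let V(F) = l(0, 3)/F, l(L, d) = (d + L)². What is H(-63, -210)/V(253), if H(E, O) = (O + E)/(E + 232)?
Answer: -1771/39 ≈ -45.410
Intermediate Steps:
l(L, d) = (L + d)²
V(F) = 9/F (V(F) = (0 + 3)²/F = 3²/F = 9/F)
H(E, O) = (E + O)/(232 + E)
H(-63, -210)/V(253) = ((-63 - 210)/(232 - 63))/((9/253)) = (-273/169)/((9*(1/253))) = ((1/169)*(-273))/(9/253) = -21/13*253/9 = -1771/39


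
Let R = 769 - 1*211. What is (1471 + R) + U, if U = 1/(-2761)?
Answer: 5602068/2761 ≈ 2029.0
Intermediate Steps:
U = -1/2761 ≈ -0.00036219
R = 558 (R = 769 - 211 = 558)
(1471 + R) + U = (1471 + 558) - 1/2761 = 2029 - 1/2761 = 5602068/2761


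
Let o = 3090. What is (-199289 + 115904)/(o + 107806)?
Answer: -83385/110896 ≈ -0.75192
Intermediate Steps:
(-199289 + 115904)/(o + 107806) = (-199289 + 115904)/(3090 + 107806) = -83385/110896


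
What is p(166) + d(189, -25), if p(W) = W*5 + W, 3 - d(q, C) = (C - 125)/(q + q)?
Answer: 62962/63 ≈ 999.40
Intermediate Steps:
d(q, C) = 3 - (-125 + C)/(2*q) (d(q, C) = 3 - (C - 125)/(q + q) = 3 - (-125 + C)/(2*q))
p(W) = 6*W (p(W) = 5*W + W = 6*W)
p(166) + d(189, -25) = 6*166 + (½)*(125 - 1*(-25) + 6*189)/189 = 996 + (½)*(1/189)*(125 + 25 + 1134) = 996 + (½)*(1/189)*1284 = 996 + 214/63 = 62962/63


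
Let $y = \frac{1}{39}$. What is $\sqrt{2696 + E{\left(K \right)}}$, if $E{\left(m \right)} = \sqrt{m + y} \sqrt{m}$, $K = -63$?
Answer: $\frac{\sqrt{455624 - 26 \sqrt{167622}}}{13} \approx 51.313$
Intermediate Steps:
$y = \frac{1}{39} \approx 0.025641$
$E{\left(m \right)} = \sqrt{m} \sqrt{\frac{1}{39} + m}$ ($E{\left(m \right)} = \sqrt{m + \frac{1}{39}} \sqrt{m} = \sqrt{\frac{1}{39} + m} \sqrt{m} = \sqrt{m} \sqrt{\frac{1}{39} + m}$)
$\sqrt{2696 + E{\left(K \right)}} = \sqrt{2696 + \frac{\sqrt{39} \sqrt{-63} \sqrt{1 + 39 \left(-63\right)}}{39}} = \sqrt{2696 + \frac{\sqrt{39} \cdot 3 i \sqrt{7} \sqrt{1 - 2457}}{39}} = \sqrt{2696 + \frac{\sqrt{39} \cdot 3 i \sqrt{7} \sqrt{-2456}}{39}} = \sqrt{2696 + \frac{\sqrt{39} \cdot 3 i \sqrt{7} \cdot 2 i \sqrt{614}}{39}} = \sqrt{2696 - \frac{2 \sqrt{167622}}{13}}$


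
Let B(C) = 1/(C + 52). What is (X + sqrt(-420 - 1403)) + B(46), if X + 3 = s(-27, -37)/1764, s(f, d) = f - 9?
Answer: -295/98 + I*sqrt(1823) ≈ -3.0102 + 42.697*I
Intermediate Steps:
s(f, d) = -9 + f
X = -148/49 (X = -3 + (-9 - 27)/1764 = -3 - 36*1/1764 = -3 - 1/49 = -148/49 ≈ -3.0204)
B(C) = 1/(52 + C)
(X + sqrt(-420 - 1403)) + B(46) = (-148/49 + sqrt(-420 - 1403)) + 1/(52 + 46) = (-148/49 + sqrt(-1823)) + 1/98 = (-148/49 + I*sqrt(1823)) + 1/98 = -295/98 + I*sqrt(1823)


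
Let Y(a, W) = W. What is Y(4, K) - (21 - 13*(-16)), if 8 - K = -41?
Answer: -180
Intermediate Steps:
K = 49 (K = 8 - 1*(-41) = 8 + 41 = 49)
Y(4, K) - (21 - 13*(-16)) = 49 - (21 - 13*(-16)) = 49 - (21 + 208) = 49 - 1*229 = 49 - 229 = -180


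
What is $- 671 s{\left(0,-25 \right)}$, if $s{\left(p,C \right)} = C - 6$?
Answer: $20801$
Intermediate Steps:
$s{\left(p,C \right)} = -6 + C$
$- 671 s{\left(0,-25 \right)} = - 671 \left(-6 - 25\right) = \left(-671\right) \left(-31\right) = 20801$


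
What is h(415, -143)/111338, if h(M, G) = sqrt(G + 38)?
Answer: I*sqrt(105)/111338 ≈ 9.2035e-5*I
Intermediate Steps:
h(M, G) = sqrt(38 + G)
h(415, -143)/111338 = sqrt(38 - 143)/111338 = sqrt(-105)*(1/111338) = (I*sqrt(105))*(1/111338) = I*sqrt(105)/111338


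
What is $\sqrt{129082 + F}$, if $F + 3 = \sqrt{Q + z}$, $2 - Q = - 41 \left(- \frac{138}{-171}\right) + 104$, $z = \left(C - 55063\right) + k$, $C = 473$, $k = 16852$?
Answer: $\frac{\sqrt{419377671 + 57 i \sqrt{122834658}}}{57} \approx 359.28 + 0.2706 i$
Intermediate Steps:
$z = -37738$ ($z = \left(473 - 55063\right) + 16852 = -54590 + 16852 = -37738$)
$Q = - \frac{3928}{57}$ ($Q = 2 - \left(- 41 \left(- \frac{138}{-171}\right) + 104\right) = 2 - \left(- 41 \left(\left(-138\right) \left(- \frac{1}{171}\right)\right) + 104\right) = 2 - \left(\left(-41\right) \frac{46}{57} + 104\right) = 2 - \left(- \frac{1886}{57} + 104\right) = 2 - \frac{4042}{57} = - \frac{3928}{57} \approx -68.912$)
$F = -3 + \frac{i \sqrt{122834658}}{57}$ ($F = -3 + \sqrt{- \frac{3928}{57} - 37738} = -3 + \sqrt{- \frac{2154994}{57}} = -3 + \frac{i \sqrt{122834658}}{57} \approx -3.0 + 194.44 i$)
$\sqrt{129082 + F} = \sqrt{129082 - \left(3 - \frac{i \sqrt{122834658}}{57}\right)} = \sqrt{129079 + \frac{i \sqrt{122834658}}{57}}$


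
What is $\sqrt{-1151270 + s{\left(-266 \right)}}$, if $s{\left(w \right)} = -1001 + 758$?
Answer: $i \sqrt{1151513} \approx 1073.1 i$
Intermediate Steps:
$s{\left(w \right)} = -243$
$\sqrt{-1151270 + s{\left(-266 \right)}} = \sqrt{-1151270 - 243} = \sqrt{-1151513} = i \sqrt{1151513}$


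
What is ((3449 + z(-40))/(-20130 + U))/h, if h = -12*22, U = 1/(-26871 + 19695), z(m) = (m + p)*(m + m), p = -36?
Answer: 2849171/1588981691 ≈ 0.0017931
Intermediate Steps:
z(m) = 2*m*(-36 + m) (z(m) = (m - 36)*(m + m) = (-36 + m)*(2*m) = 2*m*(-36 + m))
U = -1/7176 (U = 1/(-7176) = -1/7176 ≈ -0.00013935)
h = -264
((3449 + z(-40))/(-20130 + U))/h = ((3449 + 2*(-40)*(-36 - 40))/(-20130 - 1/7176))/(-264) = ((3449 + 2*(-40)*(-76))/(-144452881/7176))*(-1/264) = ((3449 + 6080)*(-7176/144452881))*(-1/264) = (9529*(-7176/144452881))*(-1/264) = -68380104/144452881*(-1/264) = 2849171/1588981691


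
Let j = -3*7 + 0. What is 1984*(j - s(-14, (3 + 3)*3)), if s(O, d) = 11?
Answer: -63488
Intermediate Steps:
j = -21 (j = -21 + 0 = -21)
1984*(j - s(-14, (3 + 3)*3)) = 1984*(-21 - 1*11) = 1984*(-21 - 11) = 1984*(-32) = -63488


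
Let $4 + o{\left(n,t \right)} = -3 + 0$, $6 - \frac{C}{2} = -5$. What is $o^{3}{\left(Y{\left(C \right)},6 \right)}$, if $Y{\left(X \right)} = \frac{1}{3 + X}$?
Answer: $-343$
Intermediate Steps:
$C = 22$ ($C = 12 - -10 = 12 + 10 = 22$)
$o{\left(n,t \right)} = -7$ ($o{\left(n,t \right)} = -4 + \left(-3 + 0\right) = -4 - 3 = -7$)
$o^{3}{\left(Y{\left(C \right)},6 \right)} = \left(-7\right)^{3} = -343$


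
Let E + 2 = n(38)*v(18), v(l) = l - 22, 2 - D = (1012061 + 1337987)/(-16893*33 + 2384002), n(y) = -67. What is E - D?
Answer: 484554760/1826533 ≈ 265.29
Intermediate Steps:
D = 1303018/1826533 (D = 2 - (1012061 + 1337987)/(-16893*33 + 2384002) = 2 - 2350048/(-557469 + 2384002) = 2 - 2350048/1826533 = 1303018/1826533 ≈ 0.71338)
v(l) = -22 + l
E = 266 (E = -2 - 67*(-22 + 18) = -2 - 67*(-4) = -2 + 268 = 266)
E - D = 266 - 1*1303018/1826533 = 266 - 1303018/1826533 = 484554760/1826533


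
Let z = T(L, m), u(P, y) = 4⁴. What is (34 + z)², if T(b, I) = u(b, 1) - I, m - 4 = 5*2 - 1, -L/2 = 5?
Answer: 76729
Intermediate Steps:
L = -10 (L = -2*5 = -10)
u(P, y) = 256
m = 13 (m = 4 + (5*2 - 1) = 4 + (10 - 1) = 4 + 9 = 13)
T(b, I) = 256 - I
z = 243 (z = 256 - 1*13 = 256 - 13 = 243)
(34 + z)² = (34 + 243)² = 277² = 76729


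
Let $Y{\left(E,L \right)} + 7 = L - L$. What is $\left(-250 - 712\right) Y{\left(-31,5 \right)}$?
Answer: $6734$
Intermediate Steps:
$Y{\left(E,L \right)} = -7$ ($Y{\left(E,L \right)} = -7 + \left(L - L\right) = -7 + 0 = -7$)
$\left(-250 - 712\right) Y{\left(-31,5 \right)} = \left(-250 - 712\right) \left(-7\right) = \left(-962\right) \left(-7\right) = 6734$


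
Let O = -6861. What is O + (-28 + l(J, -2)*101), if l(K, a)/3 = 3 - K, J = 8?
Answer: -8404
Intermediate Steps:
l(K, a) = 9 - 3*K (l(K, a) = 3*(3 - K) = 9 - 3*K)
O + (-28 + l(J, -2)*101) = -6861 + (-28 + (9 - 3*8)*101) = -6861 + (-28 + (9 - 24)*101) = -6861 + (-28 - 15*101) = -6861 + (-28 - 1515) = -6861 - 1543 = -8404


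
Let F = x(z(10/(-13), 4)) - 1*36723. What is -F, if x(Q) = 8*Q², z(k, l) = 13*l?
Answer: 15091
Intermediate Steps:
F = -15091 (F = 8*(13*4)² - 1*36723 = 8*52² - 36723 = 8*2704 - 36723 = 21632 - 36723 = -15091)
-F = -1*(-15091) = 15091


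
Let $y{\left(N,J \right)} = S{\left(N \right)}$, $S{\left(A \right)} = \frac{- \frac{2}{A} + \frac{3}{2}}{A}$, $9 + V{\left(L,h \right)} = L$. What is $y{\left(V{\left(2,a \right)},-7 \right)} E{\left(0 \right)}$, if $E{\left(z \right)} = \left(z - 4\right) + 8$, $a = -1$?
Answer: $- \frac{50}{49} \approx -1.0204$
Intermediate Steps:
$V{\left(L,h \right)} = -9 + L$
$S{\left(A \right)} = \frac{\frac{3}{2} - \frac{2}{A}}{A}$ ($S{\left(A \right)} = \frac{- \frac{2}{A} + 3 \cdot \frac{1}{2}}{A} = \frac{- \frac{2}{A} + \frac{3}{2}}{A} = \frac{\frac{3}{2} - \frac{2}{A}}{A}$)
$y{\left(N,J \right)} = \frac{-4 + 3 N}{2 N^{2}}$
$E{\left(z \right)} = 4 + z$ ($E{\left(z \right)} = \left(-4 + z\right) + 8 = 4 + z$)
$y{\left(V{\left(2,a \right)},-7 \right)} E{\left(0 \right)} = \frac{-4 + 3 \left(-9 + 2\right)}{2 \left(-9 + 2\right)^{2}} \left(4 + 0\right) = \frac{-4 + 3 \left(-7\right)}{2 \cdot 49} \cdot 4 = \frac{1}{2} \cdot \frac{1}{49} \left(-4 - 21\right) 4 = \frac{1}{2} \cdot \frac{1}{49} \left(-25\right) 4 = \left(- \frac{25}{98}\right) 4 = - \frac{50}{49}$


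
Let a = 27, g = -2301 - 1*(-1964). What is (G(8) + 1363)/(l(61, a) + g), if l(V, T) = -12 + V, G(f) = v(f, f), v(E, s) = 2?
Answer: -455/96 ≈ -4.7396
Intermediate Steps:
g = -337 (g = -2301 + 1964 = -337)
G(f) = 2
(G(8) + 1363)/(l(61, a) + g) = (2 + 1363)/((-12 + 61) - 337) = 1365/(49 - 337) = 1365/(-288) = 1365*(-1/288) = -455/96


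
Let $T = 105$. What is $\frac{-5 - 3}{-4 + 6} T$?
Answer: $-420$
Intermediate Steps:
$\frac{-5 - 3}{-4 + 6} T = \frac{-5 - 3}{-4 + 6} \cdot 105 = - \frac{8}{2} \cdot 105 = \left(-8\right) \frac{1}{2} \cdot 105 = \left(-4\right) 105 = -420$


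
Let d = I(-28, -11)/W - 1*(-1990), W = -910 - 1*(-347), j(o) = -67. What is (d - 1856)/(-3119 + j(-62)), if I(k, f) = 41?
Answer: -75401/1793718 ≈ -0.042036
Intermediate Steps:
W = -563 (W = -910 + 347 = -563)
d = 1120329/563 (d = 41/(-563) - 1*(-1990) = 41*(-1/563) + 1990 = -41/563 + 1990 = 1120329/563 ≈ 1989.9)
(d - 1856)/(-3119 + j(-62)) = (1120329/563 - 1856)/(-3119 - 67) = (75401/563)/(-3186) = (75401/563)*(-1/3186) = -75401/1793718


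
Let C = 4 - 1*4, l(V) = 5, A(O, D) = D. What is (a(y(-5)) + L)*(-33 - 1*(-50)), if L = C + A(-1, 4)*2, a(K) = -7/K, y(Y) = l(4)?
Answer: 561/5 ≈ 112.20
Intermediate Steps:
y(Y) = 5
C = 0 (C = 4 - 4 = 0)
L = 8 (L = 0 + 4*2 = 0 + 8 = 8)
(a(y(-5)) + L)*(-33 - 1*(-50)) = (-7/5 + 8)*(-33 - 1*(-50)) = (-7*⅕ + 8)*(-33 + 50) = (-7/5 + 8)*17 = (33/5)*17 = 561/5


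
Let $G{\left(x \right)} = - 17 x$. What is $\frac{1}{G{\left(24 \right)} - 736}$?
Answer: $- \frac{1}{1144} \approx -0.00087413$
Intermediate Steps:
$\frac{1}{G{\left(24 \right)} - 736} = \frac{1}{\left(-17\right) 24 - 736} = \frac{1}{-408 - 736} = \frac{1}{-1144} = - \frac{1}{1144}$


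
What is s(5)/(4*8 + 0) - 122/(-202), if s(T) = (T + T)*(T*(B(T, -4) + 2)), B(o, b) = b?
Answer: -2037/808 ≈ -2.5210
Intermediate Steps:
s(T) = -4*T**2 (s(T) = (T + T)*(T*(-4 + 2)) = (2*T)*(T*(-2)) = (2*T)*(-2*T) = -4*T**2)
s(5)/(4*8 + 0) - 122/(-202) = (-4*5**2)/(4*8 + 0) - 122/(-202) = (-4*25)/(32 + 0) - 122*(-1/202) = -100/32 + 61/101 = -100*1/32 + 61/101 = -25/8 + 61/101 = -2037/808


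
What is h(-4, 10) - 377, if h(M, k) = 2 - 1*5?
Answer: -380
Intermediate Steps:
h(M, k) = -3 (h(M, k) = 2 - 5 = -3)
h(-4, 10) - 377 = -3 - 377 = -380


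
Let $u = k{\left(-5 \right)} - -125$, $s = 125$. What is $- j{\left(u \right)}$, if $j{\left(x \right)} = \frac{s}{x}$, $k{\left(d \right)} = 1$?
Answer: $- \frac{125}{126} \approx -0.99206$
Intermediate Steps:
$u = 126$ ($u = 1 - -125 = 1 + 125 = 126$)
$j{\left(x \right)} = \frac{125}{x}$
$- j{\left(u \right)} = - \frac{125}{126}$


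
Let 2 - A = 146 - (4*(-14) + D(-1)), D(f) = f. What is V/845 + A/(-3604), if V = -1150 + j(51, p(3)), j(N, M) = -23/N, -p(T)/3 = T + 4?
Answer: -11929141/9136140 ≈ -1.3057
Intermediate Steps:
p(T) = -12 - 3*T (p(T) = -3*(T + 4) = -3*(4 + T) = -12 - 3*T)
A = -201 (A = 2 - (146 - (4*(-14) - 1)) = 2 - (146 - (-56 - 1)) = 2 - (146 - 1*(-57)) = 2 - (146 + 57) = 2 - 1*203 = 2 - 203 = -201)
V = -58673/51 (V = -1150 - 23/51 = -58673/51 ≈ -1150.5)
V/845 + A/(-3604) = -58673/51/845 - 201/(-3604) = -58673/51*1/845 - 201*(-1/3604) = -58673/43095 + 201/3604 = -11929141/9136140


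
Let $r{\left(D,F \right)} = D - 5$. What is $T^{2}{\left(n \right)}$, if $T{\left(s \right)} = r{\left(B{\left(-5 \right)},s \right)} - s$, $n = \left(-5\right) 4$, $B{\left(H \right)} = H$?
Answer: $100$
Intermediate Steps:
$n = -20$
$r{\left(D,F \right)} = -5 + D$ ($r{\left(D,F \right)} = D - 5 = -5 + D$)
$T{\left(s \right)} = -10 - s$ ($T{\left(s \right)} = \left(-5 - 5\right) - s = -10 - s$)
$T^{2}{\left(n \right)} = \left(-10 - -20\right)^{2} = \left(-10 + 20\right)^{2} = 10^{2} = 100$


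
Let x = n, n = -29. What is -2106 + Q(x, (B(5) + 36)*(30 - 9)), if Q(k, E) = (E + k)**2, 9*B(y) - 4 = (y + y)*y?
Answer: 725503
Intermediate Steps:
B(y) = 4/9 + 2*y**2/9 (B(y) = 4/9 + ((y + y)*y)/9 = 4/9 + ((2*y)*y)/9 = 4/9 + (2*y**2)/9 = 4/9 + 2*y**2/9)
x = -29
-2106 + Q(x, (B(5) + 36)*(30 - 9)) = -2106 + (((4/9 + (2/9)*5**2) + 36)*(30 - 9) - 29)**2 = -2106 + (((4/9 + (2/9)*25) + 36)*21 - 29)**2 = -2106 + (((4/9 + 50/9) + 36)*21 - 29)**2 = -2106 + ((6 + 36)*21 - 29)**2 = -2106 + (42*21 - 29)**2 = -2106 + (882 - 29)**2 = -2106 + 853**2 = -2106 + 727609 = 725503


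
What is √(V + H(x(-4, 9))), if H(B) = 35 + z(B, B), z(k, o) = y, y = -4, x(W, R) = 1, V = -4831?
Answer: 40*I*√3 ≈ 69.282*I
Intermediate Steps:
z(k, o) = -4
H(B) = 31 (H(B) = 35 - 4 = 31)
√(V + H(x(-4, 9))) = √(-4831 + 31) = √(-4800) = 40*I*√3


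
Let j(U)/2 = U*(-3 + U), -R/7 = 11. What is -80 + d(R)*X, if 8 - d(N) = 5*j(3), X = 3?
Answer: -56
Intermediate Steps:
R = -77 (R = -7*11 = -77)
j(U) = 2*U*(-3 + U) (j(U) = 2*(U*(-3 + U)) = 2*U*(-3 + U))
d(N) = 8 (d(N) = 8 - 5*2*3*(-3 + 3) = 8 - 5*2*3*0 = 8 - 5*0 = 8 - 1*0 = 8 + 0 = 8)
-80 + d(R)*X = -80 + 8*3 = -80 + 24 = -56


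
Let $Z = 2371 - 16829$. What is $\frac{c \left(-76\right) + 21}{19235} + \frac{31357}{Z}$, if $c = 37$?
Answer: $- \frac{643504173}{278099630} \approx -2.3139$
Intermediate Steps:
$Z = -14458$
$\frac{c \left(-76\right) + 21}{19235} + \frac{31357}{Z} = \frac{37 \left(-76\right) + 21}{19235} + \frac{31357}{-14458} = \left(-2812 + 21\right) \frac{1}{19235} + 31357 \left(- \frac{1}{14458}\right) = \left(-2791\right) \frac{1}{19235} - \frac{31357}{14458} = - \frac{2791}{19235} - \frac{31357}{14458} = - \frac{643504173}{278099630}$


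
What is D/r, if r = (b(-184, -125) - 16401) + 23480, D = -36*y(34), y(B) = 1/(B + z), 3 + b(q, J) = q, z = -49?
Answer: 3/8615 ≈ 0.00034823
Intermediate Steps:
b(q, J) = -3 + q
y(B) = 1/(-49 + B) (y(B) = 1/(B - 49) = 1/(-49 + B))
D = 12/5 (D = -36/(-49 + 34) = -36/(-15) = -36*(-1/15) = 12/5 ≈ 2.4000)
r = 6892 (r = ((-3 - 184) - 16401) + 23480 = (-187 - 16401) + 23480 = -16588 + 23480 = 6892)
D/r = (12/5)/6892 = (12/5)*(1/6892) = 3/8615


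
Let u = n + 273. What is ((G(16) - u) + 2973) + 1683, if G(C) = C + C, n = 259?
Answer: 4156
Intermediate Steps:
G(C) = 2*C
u = 532 (u = 259 + 273 = 532)
((G(16) - u) + 2973) + 1683 = ((2*16 - 1*532) + 2973) + 1683 = ((32 - 532) + 2973) + 1683 = (-500 + 2973) + 1683 = 2473 + 1683 = 4156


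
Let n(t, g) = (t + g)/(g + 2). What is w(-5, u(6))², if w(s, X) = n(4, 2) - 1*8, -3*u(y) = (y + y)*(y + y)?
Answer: 169/4 ≈ 42.250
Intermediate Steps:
n(t, g) = (g + t)/(2 + g)
u(y) = -4*y²/3 (u(y) = -(y + y)*(y + y)/3 = -2*y*2*y/3 = -4*y²/3)
w(s, X) = -13/2 (w(s, X) = (2 + 4)/(2 + 2) - 1*8 = 6/4 - 8 = (¼)*6 - 8 = 3/2 - 8 = -13/2)
w(-5, u(6))² = (-13/2)² = 169/4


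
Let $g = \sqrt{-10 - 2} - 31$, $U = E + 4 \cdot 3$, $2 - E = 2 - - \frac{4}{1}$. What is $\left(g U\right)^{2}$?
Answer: $60736 - 7936 i \sqrt{3} \approx 60736.0 - 13746.0 i$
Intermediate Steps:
$E = -4$ ($E = 2 - \left(2 - - \frac{4}{1}\right) = 2 - \left(2 - \left(-4\right) 1\right) = 2 - \left(2 - -4\right) = 2 - \left(2 + 4\right) = 2 - 6 = -4$)
$U = 8$ ($U = -4 + 4 \cdot 3 = -4 + 12 = 8$)
$g = -31 + 2 i \sqrt{3}$ ($g = \sqrt{-12} - 31 = 2 i \sqrt{3} - 31 = -31 + 2 i \sqrt{3} \approx -31.0 + 3.4641 i$)
$\left(g U\right)^{2} = \left(\left(-31 + 2 i \sqrt{3}\right) 8\right)^{2} = \left(-248 + 16 i \sqrt{3}\right)^{2}$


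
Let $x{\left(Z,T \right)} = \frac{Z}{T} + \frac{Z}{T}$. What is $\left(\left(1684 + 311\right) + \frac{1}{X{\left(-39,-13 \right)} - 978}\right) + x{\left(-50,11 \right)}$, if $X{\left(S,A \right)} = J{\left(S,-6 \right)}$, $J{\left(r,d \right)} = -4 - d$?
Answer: $\frac{21320709}{10736} \approx 1985.9$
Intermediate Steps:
$x{\left(Z,T \right)} = \frac{2 Z}{T}$
$X{\left(S,A \right)} = 2$ ($X{\left(S,A \right)} = -4 - -6 = -4 + 6 = 2$)
$\left(\left(1684 + 311\right) + \frac{1}{X{\left(-39,-13 \right)} - 978}\right) + x{\left(-50,11 \right)} = \left(\left(1684 + 311\right) + \frac{1}{2 - 978}\right) + 2 \left(-50\right) \frac{1}{11} = \left(1995 + \frac{1}{-976}\right) + 2 \left(-50\right) \frac{1}{11} = \left(1995 - \frac{1}{976}\right) - \frac{100}{11} = \frac{1947119}{976} - \frac{100}{11} = \frac{21320709}{10736}$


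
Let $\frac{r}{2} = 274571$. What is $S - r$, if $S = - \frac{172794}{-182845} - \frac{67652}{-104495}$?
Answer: $- \frac{2098417968834216}{3821277655} \approx -5.4914 \cdot 10^{5}$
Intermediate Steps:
$r = 549142$ ($r = 2 \cdot 274571 = 549142$)
$S = \frac{6085187794}{3821277655}$ ($S = \left(-172794\right) \left(- \frac{1}{182845}\right) - - \frac{67652}{104495} = \frac{172794}{182845} + \frac{67652}{104495} = \frac{6085187794}{3821277655} \approx 1.5924$)
$S - r = \frac{6085187794}{3821277655} - 549142 = - \frac{2098417968834216}{3821277655}$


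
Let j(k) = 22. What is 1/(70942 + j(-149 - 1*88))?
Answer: 1/70964 ≈ 1.4092e-5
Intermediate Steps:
1/(70942 + j(-149 - 1*88)) = 1/(70942 + 22) = 1/70964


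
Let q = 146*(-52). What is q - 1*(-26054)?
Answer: 18462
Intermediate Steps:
q = -7592
q - 1*(-26054) = -7592 - 1*(-26054) = -7592 + 26054 = 18462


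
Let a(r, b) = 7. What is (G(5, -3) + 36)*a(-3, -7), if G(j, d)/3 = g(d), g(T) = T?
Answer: 189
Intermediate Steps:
G(j, d) = 3*d
(G(5, -3) + 36)*a(-3, -7) = (3*(-3) + 36)*7 = (-9 + 36)*7 = 27*7 = 189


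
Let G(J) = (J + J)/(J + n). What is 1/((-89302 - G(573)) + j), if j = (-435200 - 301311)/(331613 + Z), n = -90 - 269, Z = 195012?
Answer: -56348875/5032447798052 ≈ -1.1197e-5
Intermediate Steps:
n = -359
j = -736511/526625 (j = (-435200 - 301311)/(331613 + 195012) = -736511/526625 ≈ -1.3986)
G(J) = 2*J/(-359 + J) (G(J) = (J + J)/(J - 359) = (2*J)/(-359 + J) = 2*J/(-359 + J))
1/((-89302 - G(573)) + j) = 1/((-89302 - 2*573/(-359 + 573)) - 736511/526625) = 1/((-89302 - 2*573/214) - 736511/526625) = 1/((-89302 - 1*573/107) - 736511/526625) = 1/((-89302 - 573/107) - 736511/526625) = 1/(-9555887/107 - 736511/526625) = 1/(-5032447798052/56348875) = -56348875/5032447798052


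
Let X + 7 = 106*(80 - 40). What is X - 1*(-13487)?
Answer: 17720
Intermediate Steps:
X = 4233 (X = -7 + 106*(80 - 40) = -7 + 106*40 = -7 + 4240 = 4233)
X - 1*(-13487) = 4233 - 1*(-13487) = 4233 + 13487 = 17720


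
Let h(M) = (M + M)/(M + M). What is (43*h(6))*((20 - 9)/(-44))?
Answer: -43/4 ≈ -10.750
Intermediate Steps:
h(M) = 1 (h(M) = (2*M)/((2*M)) = (2*M)*(1/(2*M)) = 1)
(43*h(6))*((20 - 9)/(-44)) = (43*1)*((20 - 9)/(-44)) = 43*(11*(-1/44)) = 43*(-¼) = -43/4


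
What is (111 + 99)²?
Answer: 44100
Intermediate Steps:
(111 + 99)² = 210² = 44100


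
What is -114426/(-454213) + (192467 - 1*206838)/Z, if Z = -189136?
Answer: 28169570959/85908029968 ≈ 0.32790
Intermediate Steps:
-114426/(-454213) + (192467 - 1*206838)/Z = -114426/(-454213) + (192467 - 1*206838)/(-189136) = -114426*(-1/454213) + (192467 - 206838)*(-1/189136) = 114426/454213 - 14371*(-1/189136) = 114426/454213 + 14371/189136 = 28169570959/85908029968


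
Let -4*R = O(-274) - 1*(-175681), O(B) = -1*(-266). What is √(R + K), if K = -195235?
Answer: I*√956887/2 ≈ 489.1*I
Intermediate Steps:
O(B) = 266
R = -175947/4 (R = -(266 - 1*(-175681))/4 = -(266 + 175681)/4 = -¼*175947 = -175947/4 ≈ -43987.)
√(R + K) = √(-175947/4 - 195235) = √(-956887/4) = I*√956887/2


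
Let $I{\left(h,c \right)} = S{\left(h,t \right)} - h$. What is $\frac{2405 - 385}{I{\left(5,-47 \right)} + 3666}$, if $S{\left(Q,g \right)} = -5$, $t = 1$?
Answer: $\frac{505}{914} \approx 0.55252$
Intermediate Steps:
$I{\left(h,c \right)} = -5 - h$
$\frac{2405 - 385}{I{\left(5,-47 \right)} + 3666} = \frac{2405 - 385}{\left(-5 - 5\right) + 3666} = \frac{2020}{\left(-5 - 5\right) + 3666} = \frac{2020}{-10 + 3666} = \frac{2020}{3656} = 2020 \cdot \frac{1}{3656} = \frac{505}{914}$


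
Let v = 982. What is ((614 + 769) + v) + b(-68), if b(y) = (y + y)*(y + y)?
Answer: 20861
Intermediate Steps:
b(y) = 4*y**2 (b(y) = (2*y)*(2*y) = 4*y**2)
((614 + 769) + v) + b(-68) = ((614 + 769) + 982) + 4*(-68)**2 = (1383 + 982) + 4*4624 = 2365 + 18496 = 20861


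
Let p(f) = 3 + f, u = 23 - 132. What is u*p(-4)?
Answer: 109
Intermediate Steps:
u = -109
u*p(-4) = -109*(3 - 4) = -109*(-1) = 109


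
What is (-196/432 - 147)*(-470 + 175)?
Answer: 4697875/108 ≈ 43499.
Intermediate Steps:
(-196/432 - 147)*(-470 + 175) = (-196*1/432 - 147)*(-295) = (-49/108 - 147)*(-295) = -15925/108*(-295) = 4697875/108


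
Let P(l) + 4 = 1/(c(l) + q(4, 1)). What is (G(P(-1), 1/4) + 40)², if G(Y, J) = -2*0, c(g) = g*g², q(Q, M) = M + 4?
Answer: 1600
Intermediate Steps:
q(Q, M) = 4 + M
c(g) = g³
P(l) = -4 + 1/(5 + l³) (P(l) = -4 + 1/(l³ + (4 + 1)) = -4 + 1/(l³ + 5) = -4 + 1/(5 + l³))
G(Y, J) = 0
(G(P(-1), 1/4) + 40)² = (0 + 40)² = 40² = 1600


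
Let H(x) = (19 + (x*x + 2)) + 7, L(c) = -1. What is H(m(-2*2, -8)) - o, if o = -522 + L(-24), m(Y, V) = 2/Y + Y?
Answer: 2285/4 ≈ 571.25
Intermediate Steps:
m(Y, V) = Y + 2/Y
H(x) = 28 + x² (H(x) = (19 + (x² + 2)) + 7 = (19 + (2 + x²)) + 7 = (21 + x²) + 7 = 28 + x²)
o = -523 (o = -522 - 1 = -523)
H(m(-2*2, -8)) - o = (28 + (-2*2 + 2/((-2*2)))²) - 1*(-523) = (28 + (-4 + 2/(-4))²) + 523 = (28 + (-4 + 2*(-¼))²) + 523 = (28 + (-4 - ½)²) + 523 = (28 + (-9/2)²) + 523 = (28 + 81/4) + 523 = 193/4 + 523 = 2285/4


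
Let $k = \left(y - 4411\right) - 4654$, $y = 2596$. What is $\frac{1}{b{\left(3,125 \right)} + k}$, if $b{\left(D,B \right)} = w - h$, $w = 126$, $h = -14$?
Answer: $- \frac{1}{6329} \approx -0.000158$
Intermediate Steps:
$b{\left(D,B \right)} = 140$ ($b{\left(D,B \right)} = 126 - -14 = 126 + 14 = 140$)
$k = -6469$ ($k = \left(2596 - 4411\right) - 4654 = -1815 - 4654 = -6469$)
$\frac{1}{b{\left(3,125 \right)} + k} = \frac{1}{140 - 6469} = \frac{1}{-6329} = - \frac{1}{6329}$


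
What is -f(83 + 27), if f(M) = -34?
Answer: 34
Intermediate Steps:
-f(83 + 27) = -1*(-34) = 34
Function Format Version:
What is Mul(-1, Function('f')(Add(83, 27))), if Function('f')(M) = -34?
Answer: 34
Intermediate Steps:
Mul(-1, Function('f')(Add(83, 27))) = Mul(-1, -34) = 34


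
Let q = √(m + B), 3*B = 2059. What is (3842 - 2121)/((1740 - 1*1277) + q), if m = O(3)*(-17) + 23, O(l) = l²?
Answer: 2390469/641438 - 1721*√5007/641438 ≈ 3.5369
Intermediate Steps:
B = 2059/3 (B = (⅓)*2059 = 2059/3 ≈ 686.33)
m = -130 (m = 3²*(-17) + 23 = 9*(-17) + 23 = -153 + 23 = -130)
q = √5007/3 (q = √(-130 + 2059/3) = √(1669/3) = √5007/3 ≈ 23.587)
(3842 - 2121)/((1740 - 1*1277) + q) = (3842 - 2121)/((1740 - 1*1277) + √5007/3) = 1721/((1740 - 1277) + √5007/3) = 1721/(463 + √5007/3)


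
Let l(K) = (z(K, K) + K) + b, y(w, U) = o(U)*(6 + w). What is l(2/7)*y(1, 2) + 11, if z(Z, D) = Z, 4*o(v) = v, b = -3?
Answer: 5/2 ≈ 2.5000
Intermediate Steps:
o(v) = v/4
y(w, U) = U*(6 + w)/4 (y(w, U) = (U/4)*(6 + w) = U*(6 + w)/4)
l(K) = -3 + 2*K (l(K) = (K + K) - 3 = 2*K - 3 = -3 + 2*K)
l(2/7)*y(1, 2) + 11 = (-3 + 2*(2/7))*((¼)*2*(6 + 1)) + 11 = (-3 + 2*(2*(⅐)))*((¼)*2*7) + 11 = (-3 + 2*(2/7))*(7/2) + 11 = (-3 + 4/7)*(7/2) + 11 = -17/7*7/2 + 11 = -17/2 + 11 = 5/2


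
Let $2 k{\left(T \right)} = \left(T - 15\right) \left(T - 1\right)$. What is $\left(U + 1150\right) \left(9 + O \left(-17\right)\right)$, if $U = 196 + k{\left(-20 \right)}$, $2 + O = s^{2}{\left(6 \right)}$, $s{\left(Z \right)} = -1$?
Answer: $44551$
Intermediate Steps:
$O = -1$ ($O = -2 + \left(-1\right)^{2} = -2 + 1 = -1$)
$k{\left(T \right)} = \frac{\left(-1 + T\right) \left(-15 + T\right)}{2}$ ($k{\left(T \right)} = \frac{\left(T - 15\right) \left(T - 1\right)}{2} = \frac{\left(-15 + T\right) \left(-1 + T\right)}{2} = \frac{\left(-1 + T\right) \left(-15 + T\right)}{2}$)
$U = \frac{1127}{2}$ ($U = 196 + \left(\frac{15}{2} + \frac{\left(-20\right)^{2}}{2} - -160\right) = 196 + \left(\frac{15}{2} + \frac{1}{2} \cdot 400 + 160\right) = 196 + \left(\frac{15}{2} + 200 + 160\right) = 196 + \frac{735}{2} = \frac{1127}{2} \approx 563.5$)
$\left(U + 1150\right) \left(9 + O \left(-17\right)\right) = \left(\frac{1127}{2} + 1150\right) \left(9 - -17\right) = \frac{3427 \left(9 + 17\right)}{2} = \frac{3427}{2} \cdot 26 = 44551$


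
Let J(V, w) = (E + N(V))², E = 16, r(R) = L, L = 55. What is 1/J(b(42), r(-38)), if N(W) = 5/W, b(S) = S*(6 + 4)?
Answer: 7056/1809025 ≈ 0.0039004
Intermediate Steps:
b(S) = 10*S (b(S) = S*10 = 10*S)
r(R) = 55
J(V, w) = (16 + 5/V)²
1/J(b(42), r(-38)) = 1/((5 + 16*(10*42))²/(10*42)²) = 1/((5 + 16*420)²/420²) = 1/((5 + 6720)²/176400) = 1/((1/176400)*6725²) = 1/((1/176400)*45225625) = 1/(1809025/7056) = 7056/1809025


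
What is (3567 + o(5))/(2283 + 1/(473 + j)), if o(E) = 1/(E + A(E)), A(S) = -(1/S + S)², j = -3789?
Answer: 6517239872/4171305277 ≈ 1.5624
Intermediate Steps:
A(S) = -(S + 1/S)²
o(E) = 1/(E - (1 + E²)²/E²)
(3567 + o(5))/(2283 + 1/(473 + j)) = (3567 + 5²/(5³ - (1 + 5²)²))/(2283 + 1/(473 - 3789)) = (3567 + 25/(125 - (1 + 25)²))/(2283 + 1/(-3316)) = (3567 + 25/(125 - 1*26²))/(2283 - 1/3316) = (3567 + 25/(125 - 1*676))/(7570427/3316) = (3567 + 25/(125 - 676))*(3316/7570427) = (3567 + 25/(-551))*(3316/7570427) = (3567 + 25*(-1/551))*(3316/7570427) = (3567 - 25/551)*(3316/7570427) = (1965392/551)*(3316/7570427) = 6517239872/4171305277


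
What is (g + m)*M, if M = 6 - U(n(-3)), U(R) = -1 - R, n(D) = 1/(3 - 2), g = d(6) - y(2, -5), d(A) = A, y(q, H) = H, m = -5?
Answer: 48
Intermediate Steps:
g = 11 (g = 6 - 1*(-5) = 6 + 5 = 11)
n(D) = 1 (n(D) = 1/1 = 1)
M = 8 (M = 6 - (-1 - 1*1) = 6 - (-1 - 1) = 6 - 1*(-2) = 6 + 2 = 8)
(g + m)*M = (11 - 5)*8 = 6*8 = 48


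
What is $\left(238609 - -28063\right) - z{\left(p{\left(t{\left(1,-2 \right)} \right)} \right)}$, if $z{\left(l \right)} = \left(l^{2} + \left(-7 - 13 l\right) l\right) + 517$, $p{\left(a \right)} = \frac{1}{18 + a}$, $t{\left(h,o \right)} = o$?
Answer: $\frac{17033951}{64} \approx 2.6616 \cdot 10^{5}$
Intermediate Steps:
$z{\left(l \right)} = 517 + l^{2} + l \left(-7 - 13 l\right)$ ($z{\left(l \right)} = \left(l^{2} + l \left(-7 - 13 l\right)\right) + 517 = 517 + l^{2} + l \left(-7 - 13 l\right)$)
$\left(238609 - -28063\right) - z{\left(p{\left(t{\left(1,-2 \right)} \right)} \right)} = \left(238609 - -28063\right) - \left(517 - 12 \left(\frac{1}{18 - 2}\right)^{2} - \frac{7}{18 - 2}\right) = \left(238609 + 28063\right) - \left(517 - 12 \left(\frac{1}{16}\right)^{2} - \frac{7}{16}\right) = 266672 - \left(517 - \frac{12}{256} - \frac{7}{16}\right) = 266672 - \left(517 - \frac{3}{64} - \frac{7}{16}\right) = 266672 - \frac{33057}{64} = \frac{17033951}{64}$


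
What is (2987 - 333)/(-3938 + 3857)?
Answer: -2654/81 ≈ -32.765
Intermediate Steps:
(2987 - 333)/(-3938 + 3857) = 2654/(-81) = 2654*(-1/81) = -2654/81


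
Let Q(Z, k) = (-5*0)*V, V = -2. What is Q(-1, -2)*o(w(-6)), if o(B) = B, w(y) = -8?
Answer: 0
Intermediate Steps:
Q(Z, k) = 0 (Q(Z, k) = -5*0*(-2) = 0*(-2) = 0)
Q(-1, -2)*o(w(-6)) = 0*(-8) = 0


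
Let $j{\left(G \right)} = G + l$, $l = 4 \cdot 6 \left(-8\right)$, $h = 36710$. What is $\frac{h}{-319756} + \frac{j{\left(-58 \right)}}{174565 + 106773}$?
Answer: $- \frac{2601964245}{22489878382} \approx -0.11569$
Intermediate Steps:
$l = -192$ ($l = 24 \left(-8\right) = -192$)
$j{\left(G \right)} = -192 + G$ ($j{\left(G \right)} = G - 192 = -192 + G$)
$\frac{h}{-319756} + \frac{j{\left(-58 \right)}}{174565 + 106773} = \frac{36710}{-319756} + \frac{-192 - 58}{174565 + 106773} = 36710 \left(- \frac{1}{319756}\right) - \frac{250}{281338} = - \frac{18355}{159878} - \frac{125}{140669} = - \frac{2601964245}{22489878382}$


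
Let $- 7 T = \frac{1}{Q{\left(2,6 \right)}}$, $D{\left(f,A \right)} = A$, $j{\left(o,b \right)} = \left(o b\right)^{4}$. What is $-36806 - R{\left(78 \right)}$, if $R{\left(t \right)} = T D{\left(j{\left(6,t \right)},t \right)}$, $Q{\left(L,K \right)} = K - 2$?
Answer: $- \frac{515245}{14} \approx -36803.0$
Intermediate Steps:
$Q{\left(L,K \right)} = -2 + K$ ($Q{\left(L,K \right)} = K - 2 = -2 + K$)
$j{\left(o,b \right)} = b^{4} o^{4}$ ($j{\left(o,b \right)} = \left(b o\right)^{4} = b^{4} o^{4}$)
$T = - \frac{1}{28}$ ($T = - \frac{1}{7 \left(-2 + 6\right)} = - \frac{1}{7 \cdot 4} = \left(- \frac{1}{7}\right) \frac{1}{4} = - \frac{1}{28} \approx -0.035714$)
$R{\left(t \right)} = - \frac{t}{28}$
$-36806 - R{\left(78 \right)} = -36806 - \left(- \frac{1}{28}\right) 78 = -36806 - - \frac{39}{14} = -36806 + \frac{39}{14} = - \frac{515245}{14}$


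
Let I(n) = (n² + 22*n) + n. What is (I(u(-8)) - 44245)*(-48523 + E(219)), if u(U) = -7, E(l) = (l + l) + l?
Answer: 2123192162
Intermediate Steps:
E(l) = 3*l (E(l) = 2*l + l = 3*l)
I(n) = n² + 23*n
(I(u(-8)) - 44245)*(-48523 + E(219)) = (-7*(23 - 7) - 44245)*(-48523 + 3*219) = (-7*16 - 44245)*(-48523 + 657) = (-112 - 44245)*(-47866) = -44357*(-47866) = 2123192162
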